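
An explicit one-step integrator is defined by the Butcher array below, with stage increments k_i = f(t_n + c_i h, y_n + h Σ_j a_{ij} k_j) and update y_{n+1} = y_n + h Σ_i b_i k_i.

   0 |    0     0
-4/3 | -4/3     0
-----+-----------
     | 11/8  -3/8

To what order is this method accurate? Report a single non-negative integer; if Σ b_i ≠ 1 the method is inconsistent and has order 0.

2

b = (11/8, -3/8)
c = (0, -4/3)
Σ b_i: 11/8·1 + (-3/8)·1 = 1 ✓
b·c: (-3/8)·(-4/3) = 1/2 ✓; 2 stages ⇒ order 2.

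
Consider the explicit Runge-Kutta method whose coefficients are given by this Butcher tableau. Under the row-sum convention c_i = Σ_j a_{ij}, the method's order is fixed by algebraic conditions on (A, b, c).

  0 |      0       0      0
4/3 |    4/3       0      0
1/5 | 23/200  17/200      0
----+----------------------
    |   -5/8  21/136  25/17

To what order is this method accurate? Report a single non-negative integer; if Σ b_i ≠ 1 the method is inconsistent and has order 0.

b = (-5/8, 21/136, 25/17)
c = (0, 4/3, 1/5)
Ac = (0, 0, 17/150)
Σ b_i: (-5/8)·1 + 21/136·1 + 25/17·1 = 1 ✓
b·c: 21/136·4/3 + 25/17·1/5 = 1/2 ✓
b·c²: 21/136·16/9 + 25/17·1/25 = 1/3 ✓
b·Ac: 25/17·17/150 = 1/6 ✓; 3 stages ⇒ order 3.

3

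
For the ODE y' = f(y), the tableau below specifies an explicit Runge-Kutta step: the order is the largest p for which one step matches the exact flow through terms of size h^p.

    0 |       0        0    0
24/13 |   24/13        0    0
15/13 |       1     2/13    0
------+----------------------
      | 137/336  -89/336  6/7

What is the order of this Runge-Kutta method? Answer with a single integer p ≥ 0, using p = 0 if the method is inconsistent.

b = (137/336, -89/336, 6/7)
c = (0, 24/13, 15/13)
Ac = (0, 0, 48/169)
Σ b_i: 137/336·1 + (-89/336)·1 + 6/7·1 = 1 ✓
b·c: (-89/336)·24/13 + 6/7·15/13 = 1/2 ✓
b·c²: (-89/336)·576/169 + 6/7·225/169 = 282/1183 ≠ 1/3 ⇒ order 2.
b·Ac: 6/7·48/169 = 288/1183 ≠ 1/6

2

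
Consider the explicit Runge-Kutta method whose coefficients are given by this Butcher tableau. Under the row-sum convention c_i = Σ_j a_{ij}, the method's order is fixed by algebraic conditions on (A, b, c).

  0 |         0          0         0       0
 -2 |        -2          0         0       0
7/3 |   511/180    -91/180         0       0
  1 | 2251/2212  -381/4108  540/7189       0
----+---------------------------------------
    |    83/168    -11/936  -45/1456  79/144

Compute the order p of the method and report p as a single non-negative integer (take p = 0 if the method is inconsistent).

4

b = (83/168, -11/936, -45/1456, 79/144)
c = (0, -2, 7/3, 1)
Ac = (0, 0, 91/90, 57/158)
Σ b_i: 83/168·1 + (-11/936)·1 + (-45/1456)·1 + 79/144·1 = 1 ✓
b·c: (-11/936)·(-2) + (-45/1456)·7/3 + 79/144·1 = 1/2 ✓
b·c²: (-11/936)·4 + (-45/1456)·49/9 + 79/144·1 = 1/3 ✓
b·Ac: (-45/1456)·91/90 + 79/144·57/158 = 1/6 ✓
b·c³: (-11/936)·(-8) + (-45/1456)·343/27 + 79/144·1 = 1/4 ✓
b·(c∘Ac): (-45/1456)·637/270 + 79/144·57/158 = 1/8 ✓
b·Ac²: (-45/1456)·(-91/45) + 79/144·3/79 = 1/12 ✓
b·A²c: 79/144·6/79 = 1/24 ✓; 4 stages ⇒ order 4.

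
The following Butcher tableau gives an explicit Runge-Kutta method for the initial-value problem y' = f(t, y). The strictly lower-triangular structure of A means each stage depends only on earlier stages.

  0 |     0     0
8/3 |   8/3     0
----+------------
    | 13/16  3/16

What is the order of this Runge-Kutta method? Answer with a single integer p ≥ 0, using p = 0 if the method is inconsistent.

2

b = (13/16, 3/16)
c = (0, 8/3)
Σ b_i: 13/16·1 + 3/16·1 = 1 ✓
b·c: 3/16·8/3 = 1/2 ✓; 2 stages ⇒ order 2.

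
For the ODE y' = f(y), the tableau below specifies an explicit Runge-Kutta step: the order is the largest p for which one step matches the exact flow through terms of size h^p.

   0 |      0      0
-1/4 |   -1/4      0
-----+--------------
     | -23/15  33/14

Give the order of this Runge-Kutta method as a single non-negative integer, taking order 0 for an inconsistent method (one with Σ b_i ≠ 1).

0

b = (-23/15, 33/14)
c = (0, -1/4)
Σ b_i: (-23/15)·1 + 33/14·1 = 173/210 ≠ 1 ⇒ order 0.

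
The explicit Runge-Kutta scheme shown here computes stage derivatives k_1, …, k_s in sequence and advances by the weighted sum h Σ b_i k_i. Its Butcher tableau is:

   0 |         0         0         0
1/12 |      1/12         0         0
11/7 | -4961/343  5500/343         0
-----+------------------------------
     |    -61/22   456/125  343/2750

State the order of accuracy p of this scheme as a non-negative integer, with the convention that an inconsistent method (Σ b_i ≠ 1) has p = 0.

3

b = (-61/22, 456/125, 343/2750)
c = (0, 1/12, 11/7)
Ac = (0, 0, 1375/1029)
Σ b_i: (-61/22)·1 + 456/125·1 + 343/2750·1 = 1 ✓
b·c: 456/125·1/12 + 343/2750·11/7 = 1/2 ✓
b·c²: 456/125·1/144 + 343/2750·121/49 = 1/3 ✓
b·Ac: 343/2750·1375/1029 = 1/6 ✓; 3 stages ⇒ order 3.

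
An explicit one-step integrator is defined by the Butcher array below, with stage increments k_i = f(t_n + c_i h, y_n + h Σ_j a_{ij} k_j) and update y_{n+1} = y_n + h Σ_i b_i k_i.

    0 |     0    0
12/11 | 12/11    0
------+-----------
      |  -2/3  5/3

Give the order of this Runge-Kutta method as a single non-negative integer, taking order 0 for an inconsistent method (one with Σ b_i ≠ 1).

b = (-2/3, 5/3)
c = (0, 12/11)
Σ b_i: (-2/3)·1 + 5/3·1 = 1 ✓
b·c: 5/3·12/11 = 20/11 ≠ 1/2 ⇒ order 1.

1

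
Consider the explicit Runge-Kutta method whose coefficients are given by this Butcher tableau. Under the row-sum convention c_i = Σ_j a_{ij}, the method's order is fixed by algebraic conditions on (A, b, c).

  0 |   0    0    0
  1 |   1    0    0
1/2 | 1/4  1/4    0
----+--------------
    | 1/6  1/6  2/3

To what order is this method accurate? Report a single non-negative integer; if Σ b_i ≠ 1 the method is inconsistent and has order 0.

b = (1/6, 1/6, 2/3)
c = (0, 1, 1/2)
Ac = (0, 0, 1/4)
Σ b_i: 1/6·1 + 1/6·1 + 2/3·1 = 1 ✓
b·c: 1/6·1 + 2/3·1/2 = 1/2 ✓
b·c²: 1/6·1 + 2/3·1/4 = 1/3 ✓
b·Ac: 2/3·1/4 = 1/6 ✓; 3 stages ⇒ order 3.

3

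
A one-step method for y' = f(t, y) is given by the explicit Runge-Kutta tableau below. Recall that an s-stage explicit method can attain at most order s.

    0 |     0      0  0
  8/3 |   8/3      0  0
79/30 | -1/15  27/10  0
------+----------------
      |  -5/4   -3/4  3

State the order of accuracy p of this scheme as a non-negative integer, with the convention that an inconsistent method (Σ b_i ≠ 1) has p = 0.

1

b = (-5/4, -3/4, 3)
c = (0, 8/3, 79/30)
Ac = (0, 0, 36/5)
Σ b_i: (-5/4)·1 + (-3/4)·1 + 3·1 = 1 ✓
b·c: (-3/4)·8/3 + 3·79/30 = 59/10 ≠ 1/2 ⇒ order 1.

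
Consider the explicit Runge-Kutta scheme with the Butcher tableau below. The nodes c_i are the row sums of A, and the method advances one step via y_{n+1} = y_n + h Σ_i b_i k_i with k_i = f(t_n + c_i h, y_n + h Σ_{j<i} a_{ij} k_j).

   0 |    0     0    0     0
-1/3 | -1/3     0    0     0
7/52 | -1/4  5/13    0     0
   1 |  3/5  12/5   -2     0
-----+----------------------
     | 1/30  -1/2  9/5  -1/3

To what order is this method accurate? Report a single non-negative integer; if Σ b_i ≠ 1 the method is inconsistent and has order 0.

1

b = (1/30, -1/2, 9/5, -1/3)
c = (0, -1/3, 7/52, 1)
Ac = (0, 0, -5/39, -139/130)
Σ b_i: 1/30·1 + (-1/2)·1 + 9/5·1 + (-1/3)·1 = 1 ✓
b·c: (-1/2)·(-1/3) + 9/5·7/52 + (-1/3)·1 = 59/780 ≠ 1/2 ⇒ order 1.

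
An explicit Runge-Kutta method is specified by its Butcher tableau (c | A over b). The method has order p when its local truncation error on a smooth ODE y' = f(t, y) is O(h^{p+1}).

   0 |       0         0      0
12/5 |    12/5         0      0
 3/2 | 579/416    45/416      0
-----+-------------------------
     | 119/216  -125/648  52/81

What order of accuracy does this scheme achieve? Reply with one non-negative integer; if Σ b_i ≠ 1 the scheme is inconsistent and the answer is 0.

b = (119/216, -125/648, 52/81)
c = (0, 12/5, 3/2)
Ac = (0, 0, 27/104)
Σ b_i: 119/216·1 + (-125/648)·1 + 52/81·1 = 1 ✓
b·c: (-125/648)·12/5 + 52/81·3/2 = 1/2 ✓
b·c²: (-125/648)·144/25 + 52/81·9/4 = 1/3 ✓
b·Ac: 52/81·27/104 = 1/6 ✓; 3 stages ⇒ order 3.

3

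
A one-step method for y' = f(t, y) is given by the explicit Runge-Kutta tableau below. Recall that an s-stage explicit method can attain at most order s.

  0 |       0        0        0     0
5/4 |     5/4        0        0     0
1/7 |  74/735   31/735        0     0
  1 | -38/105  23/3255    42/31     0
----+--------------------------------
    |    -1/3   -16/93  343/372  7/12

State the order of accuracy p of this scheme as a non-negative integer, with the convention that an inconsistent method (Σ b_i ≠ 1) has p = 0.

b = (-1/3, -16/93, 343/372, 7/12)
c = (0, 5/4, 1/7, 1)
Ac = (0, 0, 31/588, 17/84)
Σ b_i: (-1/3)·1 + (-16/93)·1 + 343/372·1 + 7/12·1 = 1 ✓
b·c: (-16/93)·5/4 + 343/372·1/7 + 7/12·1 = 1/2 ✓
b·c²: (-16/93)·25/16 + 343/372·1/49 + 7/12·1 = 1/3 ✓
b·Ac: 343/372·31/588 + 7/12·17/84 = 1/6 ✓
b·c³: (-16/93)·125/64 + 343/372·1/343 + 7/12·1 = 1/4 ✓
b·(c∘Ac): 343/372·31/4116 + 7/12·17/84 = 1/8 ✓
b·Ac²: 343/372·155/2352 + 7/12·13/336 = 1/12 ✓
b·A²c: 7/12·1/14 = 1/24 ✓; 4 stages ⇒ order 4.

4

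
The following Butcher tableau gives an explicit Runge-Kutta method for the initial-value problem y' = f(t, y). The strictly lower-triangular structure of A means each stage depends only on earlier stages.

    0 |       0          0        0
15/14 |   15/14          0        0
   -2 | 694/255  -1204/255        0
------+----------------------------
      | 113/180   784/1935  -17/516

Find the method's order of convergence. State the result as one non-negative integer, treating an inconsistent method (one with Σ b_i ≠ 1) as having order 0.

b = (113/180, 784/1935, -17/516)
c = (0, 15/14, -2)
Ac = (0, 0, -86/17)
Σ b_i: 113/180·1 + 784/1935·1 + (-17/516)·1 = 1 ✓
b·c: 784/1935·15/14 + (-17/516)·(-2) = 1/2 ✓
b·c²: 784/1935·225/196 + (-17/516)·4 = 1/3 ✓
b·Ac: (-17/516)·(-86/17) = 1/6 ✓; 3 stages ⇒ order 3.

3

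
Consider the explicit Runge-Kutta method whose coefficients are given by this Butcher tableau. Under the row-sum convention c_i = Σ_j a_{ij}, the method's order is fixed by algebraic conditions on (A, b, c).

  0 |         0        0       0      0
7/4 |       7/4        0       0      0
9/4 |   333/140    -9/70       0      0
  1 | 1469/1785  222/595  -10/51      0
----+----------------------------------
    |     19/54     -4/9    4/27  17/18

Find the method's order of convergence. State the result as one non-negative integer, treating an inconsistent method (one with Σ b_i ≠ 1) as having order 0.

4

b = (19/54, -4/9, 4/27, 17/18)
c = (0, 7/4, 9/4, 1)
Ac = (0, 0, -9/40, 18/85)
Σ b_i: 19/54·1 + (-4/9)·1 + 4/27·1 + 17/18·1 = 1 ✓
b·c: (-4/9)·7/4 + 4/27·9/4 + 17/18·1 = 1/2 ✓
b·c²: (-4/9)·49/16 + 4/27·81/16 + 17/18·1 = 1/3 ✓
b·Ac: 4/27·(-9/40) + 17/18·18/85 = 1/6 ✓
b·c³: (-4/9)·343/64 + 4/27·729/64 + 17/18·1 = 1/4 ✓
b·(c∘Ac): 4/27·(-81/160) + 17/18·18/85 = 1/8 ✓
b·Ac²: 4/27·(-63/160) + 17/18·3/20 = 1/12 ✓
b·A²c: 17/18·3/68 = 1/24 ✓; 4 stages ⇒ order 4.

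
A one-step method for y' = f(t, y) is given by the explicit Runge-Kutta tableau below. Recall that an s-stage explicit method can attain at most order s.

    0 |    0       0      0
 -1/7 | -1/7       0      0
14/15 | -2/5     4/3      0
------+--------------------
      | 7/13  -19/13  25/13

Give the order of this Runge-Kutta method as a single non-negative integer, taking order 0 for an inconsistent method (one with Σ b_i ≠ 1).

1

b = (7/13, -19/13, 25/13)
c = (0, -1/7, 14/15)
Ac = (0, 0, -4/21)
Σ b_i: 7/13·1 + (-19/13)·1 + 25/13·1 = 1 ✓
b·c: (-19/13)·(-1/7) + 25/13·14/15 = 547/273 ≠ 1/2 ⇒ order 1.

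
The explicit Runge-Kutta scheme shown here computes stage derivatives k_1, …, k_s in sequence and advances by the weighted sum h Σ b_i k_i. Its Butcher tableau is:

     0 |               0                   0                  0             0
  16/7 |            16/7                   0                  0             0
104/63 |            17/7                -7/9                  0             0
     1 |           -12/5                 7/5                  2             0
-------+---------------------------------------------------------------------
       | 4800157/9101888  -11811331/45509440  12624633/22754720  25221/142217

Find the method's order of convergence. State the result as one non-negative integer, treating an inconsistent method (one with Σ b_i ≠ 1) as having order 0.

b = (4800157/9101888, -11811331/45509440, 12624633/22754720, 25221/142217)
c = (0, 16/7, 104/63, 1)
Ac = (0, 0, -16/9, 2048/315)
Σ b_i: 4800157/9101888·1 + (-11811331/45509440)·1 + 12624633/22754720·1 + 25221/142217·1 = 1 ✓
b·c: (-11811331/45509440)·16/7 + 12624633/22754720·104/63 + 25221/142217·1 = 1/2 ✓
b·c²: (-11811331/45509440)·256/49 + 12624633/22754720·10816/3969 + 25221/142217·1 = 1/3 ✓
b·Ac: 12624633/22754720·(-16/9) + 25221/142217·2048/315 = 1/6 ✓
b·c³: (-11811331/45509440)·4096/343 + 12624633/22754720·1124864/250047 + 25221/142217·1 = -80165273/188153091 ≠ 1/4 ⇒ order 3.
b·(c∘Ac): 12624633/22754720·(-1664/567) + 25221/142217·2048/315 = -337932/711085 ≠ 1/8
b·Ac²: 12624633/22754720·(-256/63) + 25221/142217·253312/19845 = 247304/26879013 ≠ 1/12
b·A²c: 25221/142217·(-32/9) = -269024/426651 ≠ 1/24

3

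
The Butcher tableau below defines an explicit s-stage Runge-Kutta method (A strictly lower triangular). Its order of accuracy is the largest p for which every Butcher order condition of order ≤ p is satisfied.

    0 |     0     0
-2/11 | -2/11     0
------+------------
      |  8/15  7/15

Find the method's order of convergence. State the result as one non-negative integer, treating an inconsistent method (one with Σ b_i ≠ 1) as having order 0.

b = (8/15, 7/15)
c = (0, -2/11)
Σ b_i: 8/15·1 + 7/15·1 = 1 ✓
b·c: 7/15·(-2/11) = -14/165 ≠ 1/2 ⇒ order 1.

1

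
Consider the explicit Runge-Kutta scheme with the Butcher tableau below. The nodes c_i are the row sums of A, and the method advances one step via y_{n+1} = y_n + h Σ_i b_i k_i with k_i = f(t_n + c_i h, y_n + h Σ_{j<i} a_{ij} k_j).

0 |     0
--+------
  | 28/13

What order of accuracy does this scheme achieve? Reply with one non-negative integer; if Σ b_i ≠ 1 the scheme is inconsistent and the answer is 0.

b = (28/13)
c = (0)
Σ b_i: 28/13·1 = 28/13 ≠ 1 ⇒ order 0.

0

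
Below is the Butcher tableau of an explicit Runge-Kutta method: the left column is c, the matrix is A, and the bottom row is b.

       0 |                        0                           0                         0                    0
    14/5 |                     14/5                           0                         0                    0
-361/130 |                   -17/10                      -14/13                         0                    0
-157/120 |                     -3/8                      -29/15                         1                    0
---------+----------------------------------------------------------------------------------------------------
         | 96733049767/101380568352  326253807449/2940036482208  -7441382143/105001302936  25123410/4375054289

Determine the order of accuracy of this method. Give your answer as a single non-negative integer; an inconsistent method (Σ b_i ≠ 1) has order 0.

3

b = (96733049767/101380568352, 326253807449/2940036482208, -7441382143/105001302936, 25123410/4375054289)
c = (0, 14/5, -361/130, -157/120)
Ac = (0, 0, -196/65, -15971/1950)
Σ b_i: 96733049767/101380568352·1 + 326253807449/2940036482208·1 + (-7441382143/105001302936)·1 + 25123410/4375054289·1 = 1 ✓
b·c: 326253807449/2940036482208·14/5 + (-7441382143/105001302936)·(-361/130) + 25123410/4375054289·(-157/120) = 1/2 ✓
b·c²: 326253807449/2940036482208·196/25 + (-7441382143/105001302936)·130321/16900 + 25123410/4375054289·24649/14400 = 1/3 ✓
b·Ac: (-7441382143/105001302936)·(-196/65) + 25123410/4375054289·(-15971/1950) = 1/6 ✓
b·c³: 326253807449/2940036482208·2744/125 + (-7441382143/105001302936)·(-47045881/2197000) + 25123410/4375054289·(-3869893/1728000) = 148390105995179/37655639673600 ≠ 1/4 ⇒ order 3.
b·(c∘Ac): (-7441382143/105001302936)·35378/4225 + 25123410/4375054289·2507447/234000 = -48145912237/90518364600 ≠ 1/8
b·Ac²: (-7441382143/105001302936)·(-2744/325) + 25123410/4375054289·(-1887569/253500) = 32689670537/58836936990 ≠ 1/12
b·A²c: 25123410/4375054289·(-196/65) = -75756744/4375054289 ≠ 1/24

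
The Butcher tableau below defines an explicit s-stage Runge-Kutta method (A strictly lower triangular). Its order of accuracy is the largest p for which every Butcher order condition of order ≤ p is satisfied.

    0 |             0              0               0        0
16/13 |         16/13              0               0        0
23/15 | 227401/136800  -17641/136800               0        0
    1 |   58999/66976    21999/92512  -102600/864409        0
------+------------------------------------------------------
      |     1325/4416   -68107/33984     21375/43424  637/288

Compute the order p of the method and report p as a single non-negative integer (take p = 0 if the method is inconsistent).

b = (1325/4416, -68107/33984, 21375/43424, 637/288)
c = (0, 16/13, 23/15, 1)
Ac = (0, 0, -1357/8550, 141/1274)
Σ b_i: 1325/4416·1 + (-68107/33984)·1 + 21375/43424·1 + 637/288·1 = 1 ✓
b·c: (-68107/33984)·16/13 + 21375/43424·23/15 + 637/288·1 = 1/2 ✓
b·c²: (-68107/33984)·256/169 + 21375/43424·529/225 + 637/288·1 = 1/3 ✓
b·Ac: 21375/43424·(-1357/8550) + 637/288·141/1274 = 1/6 ✓
b·c³: (-68107/33984)·4096/2197 + 21375/43424·12167/3375 + 637/288·1 = 1/4 ✓
b·(c∘Ac): 21375/43424·(-31211/128250) + 637/288·141/1274 = 1/8 ✓
b·Ac²: 21375/43424·(-10856/55575) + 637/288·96/1183 = 1/12 ✓
b·A²c: 637/288·12/637 = 1/24 ✓; 4 stages ⇒ order 4.

4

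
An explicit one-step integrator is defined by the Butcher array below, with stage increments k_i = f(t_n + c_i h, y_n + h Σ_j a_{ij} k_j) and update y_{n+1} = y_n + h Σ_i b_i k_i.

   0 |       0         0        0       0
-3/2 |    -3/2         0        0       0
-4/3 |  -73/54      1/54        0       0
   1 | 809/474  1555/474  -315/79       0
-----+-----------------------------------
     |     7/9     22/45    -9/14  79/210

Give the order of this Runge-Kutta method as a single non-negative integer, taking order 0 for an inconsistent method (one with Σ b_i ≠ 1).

b = (7/9, 22/45, -9/14, 79/210)
c = (0, -3/2, -4/3, 1)
Ac = (0, 0, -1/36, 125/316)
Σ b_i: 7/9·1 + 22/45·1 + (-9/14)·1 + 79/210·1 = 1 ✓
b·c: 22/45·(-3/2) + (-9/14)·(-4/3) + 79/210·1 = 1/2 ✓
b·c²: 22/45·9/4 + (-9/14)·16/9 + 79/210·1 = 1/3 ✓
b·Ac: (-9/14)·(-1/36) + 79/210·125/316 = 1/6 ✓
b·c³: 22/45·(-27/8) + (-9/14)·(-64/27) + 79/210·1 = 1/4 ✓
b·(c∘Ac): (-9/14)·1/27 + 79/210·125/316 = 1/8 ✓
b·Ac²: (-9/14)·1/24 + 79/210·185/632 = 1/12 ✓
b·A²c: 79/210·35/316 = 1/24 ✓; 4 stages ⇒ order 4.

4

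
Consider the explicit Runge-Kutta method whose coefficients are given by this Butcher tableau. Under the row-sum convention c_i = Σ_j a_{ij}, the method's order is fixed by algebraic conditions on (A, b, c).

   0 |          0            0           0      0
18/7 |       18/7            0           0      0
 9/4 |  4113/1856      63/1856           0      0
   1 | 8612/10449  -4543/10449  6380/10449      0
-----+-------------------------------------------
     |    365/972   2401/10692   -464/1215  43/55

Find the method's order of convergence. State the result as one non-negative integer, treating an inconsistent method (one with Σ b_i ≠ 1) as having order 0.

4

b = (365/972, 2401/10692, -464/1215, 43/55)
c = (0, 18/7, 9/4, 1)
Ac = (0, 0, 81/928, 11/43)
Σ b_i: 365/972·1 + 2401/10692·1 + (-464/1215)·1 + 43/55·1 = 1 ✓
b·c: 2401/10692·18/7 + (-464/1215)·9/4 + 43/55·1 = 1/2 ✓
b·c²: 2401/10692·324/49 + (-464/1215)·81/16 + 43/55·1 = 1/3 ✓
b·Ac: (-464/1215)·81/928 + 43/55·11/43 = 1/6 ✓
b·c³: 2401/10692·5832/343 + (-464/1215)·729/64 + 43/55·1 = 1/4 ✓
b·(c∘Ac): (-464/1215)·729/3712 + 43/55·11/43 = 1/8 ✓
b·Ac²: (-464/1215)·729/3248 + 43/55·781/3612 = 1/12 ✓
b·A²c: 43/55·55/1032 = 1/24 ✓; 4 stages ⇒ order 4.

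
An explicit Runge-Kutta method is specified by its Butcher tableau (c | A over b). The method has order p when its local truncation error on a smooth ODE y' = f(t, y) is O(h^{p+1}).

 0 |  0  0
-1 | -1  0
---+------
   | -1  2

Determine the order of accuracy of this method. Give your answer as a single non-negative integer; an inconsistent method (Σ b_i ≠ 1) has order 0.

1

b = (-1, 2)
c = (0, -1)
Σ b_i: (-1)·1 + 2·1 = 1 ✓
b·c: 2·(-1) = -2 ≠ 1/2 ⇒ order 1.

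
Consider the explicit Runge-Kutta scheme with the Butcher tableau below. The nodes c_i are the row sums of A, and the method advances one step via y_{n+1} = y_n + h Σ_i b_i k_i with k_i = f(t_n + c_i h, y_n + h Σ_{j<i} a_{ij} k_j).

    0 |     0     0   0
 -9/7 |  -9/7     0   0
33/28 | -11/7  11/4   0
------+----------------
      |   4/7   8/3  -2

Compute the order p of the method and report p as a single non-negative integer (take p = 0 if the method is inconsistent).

0

b = (4/7, 8/3, -2)
c = (0, -9/7, 33/28)
Ac = (0, 0, -99/28)
Σ b_i: 4/7·1 + 8/3·1 + (-2)·1 = 26/21 ≠ 1 ⇒ order 0.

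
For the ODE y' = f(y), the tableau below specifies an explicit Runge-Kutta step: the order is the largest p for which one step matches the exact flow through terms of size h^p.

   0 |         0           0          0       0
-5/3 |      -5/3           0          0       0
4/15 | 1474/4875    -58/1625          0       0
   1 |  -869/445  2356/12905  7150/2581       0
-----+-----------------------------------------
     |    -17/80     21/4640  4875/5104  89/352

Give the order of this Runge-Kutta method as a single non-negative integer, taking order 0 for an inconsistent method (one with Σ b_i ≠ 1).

4

b = (-17/80, 21/4640, 4875/5104, 89/352)
c = (0, -5/3, 4/15, 1)
Ac = (0, 0, 58/975, 116/267)
Σ b_i: (-17/80)·1 + 21/4640·1 + 4875/5104·1 + 89/352·1 = 1 ✓
b·c: 21/4640·(-5/3) + 4875/5104·4/15 + 89/352·1 = 1/2 ✓
b·c²: 21/4640·25/9 + 4875/5104·16/225 + 89/352·1 = 1/3 ✓
b·Ac: 4875/5104·58/975 + 89/352·116/267 = 1/6 ✓
b·c³: 21/4640·(-125/27) + 4875/5104·64/3375 + 89/352·1 = 1/4 ✓
b·(c∘Ac): 4875/5104·232/14625 + 89/352·116/267 = 1/8 ✓
b·Ac²: 4875/5104·(-58/585) + 89/352·188/267 = 1/12 ✓
b·A²c: 89/352·44/267 = 1/24 ✓; 4 stages ⇒ order 4.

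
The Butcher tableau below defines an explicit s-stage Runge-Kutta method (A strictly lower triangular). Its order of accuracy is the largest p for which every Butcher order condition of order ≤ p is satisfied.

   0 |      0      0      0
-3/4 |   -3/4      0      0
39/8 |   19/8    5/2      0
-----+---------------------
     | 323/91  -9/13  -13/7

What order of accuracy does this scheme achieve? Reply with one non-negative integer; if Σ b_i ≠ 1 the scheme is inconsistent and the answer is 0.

b = (323/91, -9/13, -13/7)
c = (0, -3/4, 39/8)
Ac = (0, 0, -15/8)
Σ b_i: 323/91·1 + (-9/13)·1 + (-13/7)·1 = 1 ✓
b·c: (-9/13)·(-3/4) + (-13/7)·39/8 = -6213/728 ≠ 1/2 ⇒ order 1.

1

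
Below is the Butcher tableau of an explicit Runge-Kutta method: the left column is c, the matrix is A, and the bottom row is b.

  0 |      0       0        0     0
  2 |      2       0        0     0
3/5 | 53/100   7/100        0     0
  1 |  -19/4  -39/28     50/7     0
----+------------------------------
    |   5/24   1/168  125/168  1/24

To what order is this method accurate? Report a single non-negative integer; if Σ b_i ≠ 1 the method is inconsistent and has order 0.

b = (5/24, 1/168, 125/168, 1/24)
c = (0, 2, 3/5, 1)
Ac = (0, 0, 7/50, 3/2)
Σ b_i: 5/24·1 + 1/168·1 + 125/168·1 + 1/24·1 = 1 ✓
b·c: 1/168·2 + 125/168·3/5 + 1/24·1 = 1/2 ✓
b·c²: 1/168·4 + 125/168·9/25 + 1/24·1 = 1/3 ✓
b·Ac: 125/168·7/50 + 1/24·3/2 = 1/6 ✓
b·c³: 1/168·8 + 125/168·27/125 + 1/24·1 = 1/4 ✓
b·(c∘Ac): 125/168·21/250 + 1/24·3/2 = 1/8 ✓
b·Ac²: 125/168·7/25 + 1/24·(-3) = 1/12 ✓
b·A²c: 1/24·1 = 1/24 ✓; 4 stages ⇒ order 4.

4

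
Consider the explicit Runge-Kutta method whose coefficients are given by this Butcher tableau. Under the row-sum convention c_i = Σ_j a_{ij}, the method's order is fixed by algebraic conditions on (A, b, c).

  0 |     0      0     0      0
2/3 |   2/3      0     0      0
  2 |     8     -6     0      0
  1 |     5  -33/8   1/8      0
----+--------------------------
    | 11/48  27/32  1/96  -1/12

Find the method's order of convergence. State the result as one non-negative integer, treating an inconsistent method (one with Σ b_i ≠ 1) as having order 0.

4

b = (11/48, 27/32, 1/96, -1/12)
c = (0, 2/3, 2, 1)
Ac = (0, 0, -4, -5/2)
Σ b_i: 11/48·1 + 27/32·1 + 1/96·1 + (-1/12)·1 = 1 ✓
b·c: 27/32·2/3 + 1/96·2 + (-1/12)·1 = 1/2 ✓
b·c²: 27/32·4/9 + 1/96·4 + (-1/12)·1 = 1/3 ✓
b·Ac: 1/96·(-4) + (-1/12)·(-5/2) = 1/6 ✓
b·c³: 27/32·8/27 + 1/96·8 + (-1/12)·1 = 1/4 ✓
b·(c∘Ac): 1/96·(-8) + (-1/12)·(-5/2) = 1/8 ✓
b·Ac²: 1/96·(-8/3) + (-1/12)·(-4/3) = 1/12 ✓
b·A²c: (-1/12)·(-1/2) = 1/24 ✓; 4 stages ⇒ order 4.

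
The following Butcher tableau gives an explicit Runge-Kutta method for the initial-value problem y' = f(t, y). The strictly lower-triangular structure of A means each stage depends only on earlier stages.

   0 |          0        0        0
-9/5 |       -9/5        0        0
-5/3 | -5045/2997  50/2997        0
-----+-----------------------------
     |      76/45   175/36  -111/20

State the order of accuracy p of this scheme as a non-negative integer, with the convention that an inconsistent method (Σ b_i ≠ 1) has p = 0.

3

b = (76/45, 175/36, -111/20)
c = (0, -9/5, -5/3)
Ac = (0, 0, -10/333)
Σ b_i: 76/45·1 + 175/36·1 + (-111/20)·1 = 1 ✓
b·c: 175/36·(-9/5) + (-111/20)·(-5/3) = 1/2 ✓
b·c²: 175/36·81/25 + (-111/20)·25/9 = 1/3 ✓
b·Ac: (-111/20)·(-10/333) = 1/6 ✓; 3 stages ⇒ order 3.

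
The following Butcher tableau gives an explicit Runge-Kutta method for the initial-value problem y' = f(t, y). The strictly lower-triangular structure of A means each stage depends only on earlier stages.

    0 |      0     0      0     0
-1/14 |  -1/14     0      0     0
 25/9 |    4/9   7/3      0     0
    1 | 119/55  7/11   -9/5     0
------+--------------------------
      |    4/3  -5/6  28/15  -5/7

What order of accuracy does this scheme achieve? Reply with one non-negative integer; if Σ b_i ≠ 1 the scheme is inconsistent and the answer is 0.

0

b = (4/3, -5/6, 28/15, -5/7)
c = (0, -1/14, 25/9, 1)
Ac = (0, 0, -1/6, -111/22)
Σ b_i: 4/3·1 + (-5/6)·1 + 28/15·1 + (-5/7)·1 = 347/210 ≠ 1 ⇒ order 0.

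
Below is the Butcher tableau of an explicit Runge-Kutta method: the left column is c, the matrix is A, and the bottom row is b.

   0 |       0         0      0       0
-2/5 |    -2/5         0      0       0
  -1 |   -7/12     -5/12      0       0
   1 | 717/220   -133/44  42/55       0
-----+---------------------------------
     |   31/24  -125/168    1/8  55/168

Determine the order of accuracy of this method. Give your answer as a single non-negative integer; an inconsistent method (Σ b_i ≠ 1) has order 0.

b = (31/24, -125/168, 1/8, 55/168)
c = (0, -2/5, -1, 1)
Ac = (0, 0, 1/6, 49/110)
Σ b_i: 31/24·1 + (-125/168)·1 + 1/8·1 + 55/168·1 = 1 ✓
b·c: (-125/168)·(-2/5) + 1/8·(-1) + 55/168·1 = 1/2 ✓
b·c²: (-125/168)·4/25 + 1/8·1 + 55/168·1 = 1/3 ✓
b·Ac: 1/8·1/6 + 55/168·49/110 = 1/6 ✓
b·c³: (-125/168)·(-8/125) + 1/8·(-1) + 55/168·1 = 1/4 ✓
b·(c∘Ac): 1/8·(-1/6) + 55/168·49/110 = 1/8 ✓
b·Ac²: 1/8·(-1/15) + 55/168·7/25 = 1/12 ✓
b·A²c: 55/168·7/55 = 1/24 ✓; 4 stages ⇒ order 4.

4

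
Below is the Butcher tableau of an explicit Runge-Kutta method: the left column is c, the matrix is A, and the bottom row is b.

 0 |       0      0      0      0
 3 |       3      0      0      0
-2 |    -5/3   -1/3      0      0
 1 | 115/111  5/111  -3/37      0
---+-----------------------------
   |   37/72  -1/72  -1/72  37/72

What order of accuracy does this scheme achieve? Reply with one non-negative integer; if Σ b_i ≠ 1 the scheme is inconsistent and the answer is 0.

4

b = (37/72, -1/72, -1/72, 37/72)
c = (0, 3, -2, 1)
Ac = (0, 0, -1, 11/37)
Σ b_i: 37/72·1 + (-1/72)·1 + (-1/72)·1 + 37/72·1 = 1 ✓
b·c: (-1/72)·3 + (-1/72)·(-2) + 37/72·1 = 1/2 ✓
b·c²: (-1/72)·9 + (-1/72)·4 + 37/72·1 = 1/3 ✓
b·Ac: (-1/72)·(-1) + 37/72·11/37 = 1/6 ✓
b·c³: (-1/72)·27 + (-1/72)·(-8) + 37/72·1 = 1/4 ✓
b·(c∘Ac): (-1/72)·2 + 37/72·11/37 = 1/8 ✓
b·Ac²: (-1/72)·(-3) + 37/72·3/37 = 1/12 ✓
b·A²c: 37/72·3/37 = 1/24 ✓; 4 stages ⇒ order 4.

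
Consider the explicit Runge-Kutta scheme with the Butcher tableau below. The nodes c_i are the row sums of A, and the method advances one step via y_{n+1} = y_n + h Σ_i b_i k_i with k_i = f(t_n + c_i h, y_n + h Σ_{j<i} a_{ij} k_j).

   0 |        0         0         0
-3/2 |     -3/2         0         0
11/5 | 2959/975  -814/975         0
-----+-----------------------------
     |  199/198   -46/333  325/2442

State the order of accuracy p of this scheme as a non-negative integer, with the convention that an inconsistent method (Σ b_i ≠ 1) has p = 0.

3

b = (199/198, -46/333, 325/2442)
c = (0, -3/2, 11/5)
Ac = (0, 0, 407/325)
Σ b_i: 199/198·1 + (-46/333)·1 + 325/2442·1 = 1 ✓
b·c: (-46/333)·(-3/2) + 325/2442·11/5 = 1/2 ✓
b·c²: (-46/333)·9/4 + 325/2442·121/25 = 1/3 ✓
b·Ac: 325/2442·407/325 = 1/6 ✓; 3 stages ⇒ order 3.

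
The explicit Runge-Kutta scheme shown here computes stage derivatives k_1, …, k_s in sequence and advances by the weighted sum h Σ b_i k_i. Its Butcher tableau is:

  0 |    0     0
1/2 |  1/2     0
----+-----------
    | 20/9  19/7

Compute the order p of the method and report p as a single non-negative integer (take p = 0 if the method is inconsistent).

0

b = (20/9, 19/7)
c = (0, 1/2)
Σ b_i: 20/9·1 + 19/7·1 = 311/63 ≠ 1 ⇒ order 0.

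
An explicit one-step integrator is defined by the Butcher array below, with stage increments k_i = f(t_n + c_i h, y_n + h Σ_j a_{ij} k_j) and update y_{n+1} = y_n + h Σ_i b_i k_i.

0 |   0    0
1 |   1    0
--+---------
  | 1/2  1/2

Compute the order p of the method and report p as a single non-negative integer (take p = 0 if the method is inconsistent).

2

b = (1/2, 1/2)
c = (0, 1)
Σ b_i: 1/2·1 + 1/2·1 = 1 ✓
b·c: 1/2·1 = 1/2 ✓; 2 stages ⇒ order 2.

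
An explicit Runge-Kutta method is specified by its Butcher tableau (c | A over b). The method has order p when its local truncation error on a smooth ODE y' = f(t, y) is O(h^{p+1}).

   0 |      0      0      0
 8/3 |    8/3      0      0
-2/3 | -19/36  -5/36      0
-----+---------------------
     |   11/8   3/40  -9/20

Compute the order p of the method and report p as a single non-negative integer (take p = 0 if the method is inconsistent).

3

b = (11/8, 3/40, -9/20)
c = (0, 8/3, -2/3)
Ac = (0, 0, -10/27)
Σ b_i: 11/8·1 + 3/40·1 + (-9/20)·1 = 1 ✓
b·c: 3/40·8/3 + (-9/20)·(-2/3) = 1/2 ✓
b·c²: 3/40·64/9 + (-9/20)·4/9 = 1/3 ✓
b·Ac: (-9/20)·(-10/27) = 1/6 ✓; 3 stages ⇒ order 3.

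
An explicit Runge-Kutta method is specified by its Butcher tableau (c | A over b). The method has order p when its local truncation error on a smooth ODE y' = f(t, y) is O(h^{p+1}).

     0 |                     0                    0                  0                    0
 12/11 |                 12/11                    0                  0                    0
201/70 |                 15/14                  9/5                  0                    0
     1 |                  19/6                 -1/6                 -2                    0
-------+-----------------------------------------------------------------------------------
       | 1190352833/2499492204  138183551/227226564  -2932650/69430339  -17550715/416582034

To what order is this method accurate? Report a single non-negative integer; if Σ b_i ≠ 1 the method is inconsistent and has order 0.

b = (1190352833/2499492204, 138183551/227226564, -2932650/69430339, -17550715/416582034)
c = (0, 12/11, 201/70, 1)
Ac = (0, 0, 108/55, -2281/385)
Σ b_i: 1190352833/2499492204·1 + 138183551/227226564·1 + (-2932650/69430339)·1 + (-17550715/416582034)·1 = 1 ✓
b·c: 138183551/227226564·12/11 + (-2932650/69430339)·201/70 + (-17550715/416582034)·1 = 1/2 ✓
b·c²: 138183551/227226564·144/121 + (-2932650/69430339)·40401/4900 + (-17550715/416582034)·1 = 1/3 ✓
b·Ac: (-2932650/69430339)·108/55 + (-17550715/416582034)·(-2281/385) = 1/6 ✓
b·c³: 138183551/227226564·1728/1331 + (-2932650/69430339)·8120601/343000 + (-17550715/416582034)·1 = -11576164013/45824023740 ≠ 1/4 ⇒ order 3.
b·(c∘Ac): (-2932650/69430339)·10854/1925 + (-17550715/416582034)·(-2281/385) = 52457177/4582402374 ≠ 1/8
b·Ac²: (-2932650/69430339)·1296/605 + (-17550715/416582034)·(-4947321/296450) = 65502095713/106922722060 ≠ 1/12
b·A²c: (-17550715/416582034)·(-216/55) = 126365148/763733729 ≠ 1/24

3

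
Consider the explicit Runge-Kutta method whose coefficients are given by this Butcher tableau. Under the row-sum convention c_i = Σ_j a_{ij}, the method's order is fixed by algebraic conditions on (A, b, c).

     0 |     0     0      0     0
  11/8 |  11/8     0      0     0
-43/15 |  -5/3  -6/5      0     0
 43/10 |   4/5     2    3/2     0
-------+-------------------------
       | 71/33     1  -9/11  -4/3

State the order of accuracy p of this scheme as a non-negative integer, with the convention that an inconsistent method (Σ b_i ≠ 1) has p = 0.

1

b = (71/33, 1, -9/11, -4/3)
c = (0, 11/8, -43/15, 43/10)
Ac = (0, 0, -33/20, -31/20)
Σ b_i: 71/33·1 + 1·1 + (-9/11)·1 + (-4/3)·1 = 1 ✓
b·c: 1·11/8 + (-9/11)·(-43/15) + (-4/3)·43/10 = -2657/1320 ≠ 1/2 ⇒ order 1.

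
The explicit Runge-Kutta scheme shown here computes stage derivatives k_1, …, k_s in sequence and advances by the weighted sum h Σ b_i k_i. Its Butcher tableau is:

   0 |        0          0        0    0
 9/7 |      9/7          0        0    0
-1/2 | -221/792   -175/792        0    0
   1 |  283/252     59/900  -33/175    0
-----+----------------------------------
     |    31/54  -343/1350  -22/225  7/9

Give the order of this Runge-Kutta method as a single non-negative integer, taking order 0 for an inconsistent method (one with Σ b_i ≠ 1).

b = (31/54, -343/1350, -22/225, 7/9)
c = (0, 9/7, -1/2, 1)
Ac = (0, 0, -25/88, 5/28)
Σ b_i: 31/54·1 + (-343/1350)·1 + (-22/225)·1 + 7/9·1 = 1 ✓
b·c: (-343/1350)·9/7 + (-22/225)·(-1/2) + 7/9·1 = 1/2 ✓
b·c²: (-343/1350)·81/49 + (-22/225)·1/4 + 7/9·1 = 1/3 ✓
b·Ac: (-22/225)·(-25/88) + 7/9·5/28 = 1/6 ✓
b·c³: (-343/1350)·729/343 + (-22/225)·(-1/8) + 7/9·1 = 1/4 ✓
b·(c∘Ac): (-22/225)·25/176 + 7/9·5/28 = 1/8 ✓
b·Ac²: (-22/225)·(-225/616) + 7/9·3/49 = 1/12 ✓
b·A²c: 7/9·3/56 = 1/24 ✓; 4 stages ⇒ order 4.

4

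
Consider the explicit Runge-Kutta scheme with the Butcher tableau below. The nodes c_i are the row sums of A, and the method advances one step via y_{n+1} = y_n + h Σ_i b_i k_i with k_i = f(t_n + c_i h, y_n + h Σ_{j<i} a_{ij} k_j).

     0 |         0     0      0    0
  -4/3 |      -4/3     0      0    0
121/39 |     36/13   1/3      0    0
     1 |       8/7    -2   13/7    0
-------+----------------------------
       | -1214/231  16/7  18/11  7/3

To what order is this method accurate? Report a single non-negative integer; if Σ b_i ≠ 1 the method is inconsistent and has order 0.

b = (-1214/231, 16/7, 18/11, 7/3)
c = (0, -4/3, 121/39, 1)
Ac = (0, 0, -4/9, 59/7)
Σ b_i: (-1214/231)·1 + 16/7·1 + 18/11·1 + 7/3·1 = 1 ✓
b·c: 16/7·(-4/3) + 18/11·121/39 + 7/3·1 = 397/91 ≠ 1/2 ⇒ order 1.

1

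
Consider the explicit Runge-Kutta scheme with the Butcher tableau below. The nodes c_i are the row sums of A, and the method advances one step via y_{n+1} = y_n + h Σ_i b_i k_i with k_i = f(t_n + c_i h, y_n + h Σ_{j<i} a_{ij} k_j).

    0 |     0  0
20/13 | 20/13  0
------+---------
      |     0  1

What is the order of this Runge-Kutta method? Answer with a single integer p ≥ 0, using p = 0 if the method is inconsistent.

b = (0, 1)
c = (0, 20/13)
Σ b_i: 1·1 = 1 ✓
b·c: 1·20/13 = 20/13 ≠ 1/2 ⇒ order 1.

1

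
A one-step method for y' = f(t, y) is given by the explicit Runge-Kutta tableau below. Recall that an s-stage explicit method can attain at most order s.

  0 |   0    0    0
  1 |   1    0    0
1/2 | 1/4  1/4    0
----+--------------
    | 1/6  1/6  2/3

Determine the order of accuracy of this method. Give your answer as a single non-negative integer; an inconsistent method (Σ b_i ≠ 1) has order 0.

b = (1/6, 1/6, 2/3)
c = (0, 1, 1/2)
Ac = (0, 0, 1/4)
Σ b_i: 1/6·1 + 1/6·1 + 2/3·1 = 1 ✓
b·c: 1/6·1 + 2/3·1/2 = 1/2 ✓
b·c²: 1/6·1 + 2/3·1/4 = 1/3 ✓
b·Ac: 2/3·1/4 = 1/6 ✓; 3 stages ⇒ order 3.

3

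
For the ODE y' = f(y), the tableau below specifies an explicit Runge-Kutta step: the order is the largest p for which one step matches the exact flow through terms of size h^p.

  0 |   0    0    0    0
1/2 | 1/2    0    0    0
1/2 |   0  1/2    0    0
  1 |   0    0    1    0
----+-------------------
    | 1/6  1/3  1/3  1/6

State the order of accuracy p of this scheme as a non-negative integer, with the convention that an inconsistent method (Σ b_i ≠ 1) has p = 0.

4

b = (1/6, 1/3, 1/3, 1/6)
c = (0, 1/2, 1/2, 1)
Ac = (0, 0, 1/4, 1/2)
Σ b_i: 1/6·1 + 1/3·1 + 1/3·1 + 1/6·1 = 1 ✓
b·c: 1/3·1/2 + 1/3·1/2 + 1/6·1 = 1/2 ✓
b·c²: 1/3·1/4 + 1/3·1/4 + 1/6·1 = 1/3 ✓
b·Ac: 1/3·1/4 + 1/6·1/2 = 1/6 ✓
b·c³: 1/3·1/8 + 1/3·1/8 + 1/6·1 = 1/4 ✓
b·(c∘Ac): 1/3·1/8 + 1/6·1/2 = 1/8 ✓
b·Ac²: 1/3·1/8 + 1/6·1/4 = 1/12 ✓
b·A²c: 1/6·1/4 = 1/24 ✓; 4 stages ⇒ order 4.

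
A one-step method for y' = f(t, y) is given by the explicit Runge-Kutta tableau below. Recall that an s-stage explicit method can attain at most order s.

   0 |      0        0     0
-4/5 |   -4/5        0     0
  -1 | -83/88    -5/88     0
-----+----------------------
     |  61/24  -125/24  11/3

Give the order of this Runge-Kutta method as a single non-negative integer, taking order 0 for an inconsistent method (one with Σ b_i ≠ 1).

b = (61/24, -125/24, 11/3)
c = (0, -4/5, -1)
Ac = (0, 0, 1/22)
Σ b_i: 61/24·1 + (-125/24)·1 + 11/3·1 = 1 ✓
b·c: (-125/24)·(-4/5) + 11/3·(-1) = 1/2 ✓
b·c²: (-125/24)·16/25 + 11/3·1 = 1/3 ✓
b·Ac: 11/3·1/22 = 1/6 ✓; 3 stages ⇒ order 3.

3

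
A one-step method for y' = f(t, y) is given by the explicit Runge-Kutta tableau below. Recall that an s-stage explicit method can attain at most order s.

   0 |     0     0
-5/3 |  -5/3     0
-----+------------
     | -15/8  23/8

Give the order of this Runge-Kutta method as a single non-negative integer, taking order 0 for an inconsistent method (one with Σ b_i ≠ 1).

b = (-15/8, 23/8)
c = (0, -5/3)
Σ b_i: (-15/8)·1 + 23/8·1 = 1 ✓
b·c: 23/8·(-5/3) = -115/24 ≠ 1/2 ⇒ order 1.

1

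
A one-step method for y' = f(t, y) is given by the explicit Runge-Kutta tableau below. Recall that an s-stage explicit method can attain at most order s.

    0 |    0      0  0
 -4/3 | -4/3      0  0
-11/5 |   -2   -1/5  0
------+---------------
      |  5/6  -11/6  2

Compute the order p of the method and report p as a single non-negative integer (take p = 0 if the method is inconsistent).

b = (5/6, -11/6, 2)
c = (0, -4/3, -11/5)
Ac = (0, 0, 4/15)
Σ b_i: 5/6·1 + (-11/6)·1 + 2·1 = 1 ✓
b·c: (-11/6)·(-4/3) + 2·(-11/5) = -88/45 ≠ 1/2 ⇒ order 1.

1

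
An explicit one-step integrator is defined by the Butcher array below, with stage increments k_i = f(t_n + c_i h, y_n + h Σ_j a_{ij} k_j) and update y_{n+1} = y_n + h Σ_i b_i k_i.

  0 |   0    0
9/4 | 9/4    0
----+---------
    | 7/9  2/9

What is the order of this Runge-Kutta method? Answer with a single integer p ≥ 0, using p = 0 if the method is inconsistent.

b = (7/9, 2/9)
c = (0, 9/4)
Σ b_i: 7/9·1 + 2/9·1 = 1 ✓
b·c: 2/9·9/4 = 1/2 ✓; 2 stages ⇒ order 2.

2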